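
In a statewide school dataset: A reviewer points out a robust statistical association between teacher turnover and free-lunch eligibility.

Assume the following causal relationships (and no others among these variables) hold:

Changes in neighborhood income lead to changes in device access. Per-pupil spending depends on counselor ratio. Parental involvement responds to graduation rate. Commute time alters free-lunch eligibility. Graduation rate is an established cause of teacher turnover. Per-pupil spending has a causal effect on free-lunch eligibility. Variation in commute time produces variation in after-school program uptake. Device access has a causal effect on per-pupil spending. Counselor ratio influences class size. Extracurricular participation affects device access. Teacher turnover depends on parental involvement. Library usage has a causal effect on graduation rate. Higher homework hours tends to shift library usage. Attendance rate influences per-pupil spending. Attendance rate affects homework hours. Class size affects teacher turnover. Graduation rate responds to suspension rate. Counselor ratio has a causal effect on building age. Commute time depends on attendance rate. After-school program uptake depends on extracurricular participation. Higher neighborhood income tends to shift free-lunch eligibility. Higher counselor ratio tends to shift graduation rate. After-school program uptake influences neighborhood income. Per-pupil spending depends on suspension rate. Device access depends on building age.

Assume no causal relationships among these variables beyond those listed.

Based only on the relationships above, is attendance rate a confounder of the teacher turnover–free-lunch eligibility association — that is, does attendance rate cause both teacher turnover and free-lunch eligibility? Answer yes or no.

Attendance rate has a causal path to teacher turnover (attendance rate → homework hours → library usage → graduation rate → teacher turnover) and to free-lunch eligibility (attendance rate → per-pupil spending → free-lunch eligibility), so it is a common cause of both — a confounder.

yes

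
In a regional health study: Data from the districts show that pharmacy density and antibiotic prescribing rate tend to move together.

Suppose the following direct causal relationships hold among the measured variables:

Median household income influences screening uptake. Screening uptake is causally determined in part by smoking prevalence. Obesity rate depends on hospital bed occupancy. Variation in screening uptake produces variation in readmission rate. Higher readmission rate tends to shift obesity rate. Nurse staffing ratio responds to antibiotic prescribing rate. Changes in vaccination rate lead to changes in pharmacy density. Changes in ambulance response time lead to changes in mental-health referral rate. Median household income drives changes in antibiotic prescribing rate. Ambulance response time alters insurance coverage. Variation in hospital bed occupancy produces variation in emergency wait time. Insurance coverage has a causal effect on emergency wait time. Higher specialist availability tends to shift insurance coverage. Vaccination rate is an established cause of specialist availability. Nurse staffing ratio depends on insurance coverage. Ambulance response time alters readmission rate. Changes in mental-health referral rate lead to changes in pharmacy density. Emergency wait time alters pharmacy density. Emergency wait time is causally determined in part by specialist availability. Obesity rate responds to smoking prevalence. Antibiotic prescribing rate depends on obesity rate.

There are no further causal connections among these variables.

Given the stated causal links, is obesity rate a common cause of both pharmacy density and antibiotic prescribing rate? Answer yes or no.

Obesity rate has no stated causal path to pharmacy density. A confounder must cause both variables, so obesity rate does not qualify.

no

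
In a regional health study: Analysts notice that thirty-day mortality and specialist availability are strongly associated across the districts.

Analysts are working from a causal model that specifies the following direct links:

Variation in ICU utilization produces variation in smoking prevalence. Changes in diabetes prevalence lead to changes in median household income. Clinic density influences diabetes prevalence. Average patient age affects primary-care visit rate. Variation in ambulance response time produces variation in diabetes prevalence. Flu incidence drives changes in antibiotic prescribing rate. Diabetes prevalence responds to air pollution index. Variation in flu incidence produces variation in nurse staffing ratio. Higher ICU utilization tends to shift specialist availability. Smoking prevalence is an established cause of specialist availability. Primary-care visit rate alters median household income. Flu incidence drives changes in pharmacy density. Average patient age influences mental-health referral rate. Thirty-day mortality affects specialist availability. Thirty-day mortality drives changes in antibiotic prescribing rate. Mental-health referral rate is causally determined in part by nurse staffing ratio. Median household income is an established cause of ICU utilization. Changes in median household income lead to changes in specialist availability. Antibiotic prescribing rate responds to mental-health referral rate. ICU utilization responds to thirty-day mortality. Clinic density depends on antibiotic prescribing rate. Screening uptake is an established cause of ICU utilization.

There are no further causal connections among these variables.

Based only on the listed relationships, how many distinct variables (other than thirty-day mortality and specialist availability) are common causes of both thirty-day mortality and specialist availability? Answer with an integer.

No listed variable has a causal path to both thirty-day mortality and specialist availability, so there are no common causes.

0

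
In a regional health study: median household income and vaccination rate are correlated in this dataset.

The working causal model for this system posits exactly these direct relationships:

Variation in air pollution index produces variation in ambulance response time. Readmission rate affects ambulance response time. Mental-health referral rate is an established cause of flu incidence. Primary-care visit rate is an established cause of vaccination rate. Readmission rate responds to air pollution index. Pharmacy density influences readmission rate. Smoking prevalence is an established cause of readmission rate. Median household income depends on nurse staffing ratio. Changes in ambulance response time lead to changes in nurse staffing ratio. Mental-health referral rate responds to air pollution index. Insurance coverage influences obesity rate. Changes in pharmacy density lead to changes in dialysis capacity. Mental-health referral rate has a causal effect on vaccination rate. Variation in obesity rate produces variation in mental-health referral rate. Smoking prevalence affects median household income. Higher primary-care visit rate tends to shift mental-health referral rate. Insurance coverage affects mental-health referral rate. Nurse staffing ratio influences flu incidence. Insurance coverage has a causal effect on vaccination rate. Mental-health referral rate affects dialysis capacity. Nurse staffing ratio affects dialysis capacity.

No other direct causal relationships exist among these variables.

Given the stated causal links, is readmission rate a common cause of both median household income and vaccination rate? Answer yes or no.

Readmission rate has no stated causal path to vaccination rate. A confounder must cause both variables, so readmission rate does not qualify.

no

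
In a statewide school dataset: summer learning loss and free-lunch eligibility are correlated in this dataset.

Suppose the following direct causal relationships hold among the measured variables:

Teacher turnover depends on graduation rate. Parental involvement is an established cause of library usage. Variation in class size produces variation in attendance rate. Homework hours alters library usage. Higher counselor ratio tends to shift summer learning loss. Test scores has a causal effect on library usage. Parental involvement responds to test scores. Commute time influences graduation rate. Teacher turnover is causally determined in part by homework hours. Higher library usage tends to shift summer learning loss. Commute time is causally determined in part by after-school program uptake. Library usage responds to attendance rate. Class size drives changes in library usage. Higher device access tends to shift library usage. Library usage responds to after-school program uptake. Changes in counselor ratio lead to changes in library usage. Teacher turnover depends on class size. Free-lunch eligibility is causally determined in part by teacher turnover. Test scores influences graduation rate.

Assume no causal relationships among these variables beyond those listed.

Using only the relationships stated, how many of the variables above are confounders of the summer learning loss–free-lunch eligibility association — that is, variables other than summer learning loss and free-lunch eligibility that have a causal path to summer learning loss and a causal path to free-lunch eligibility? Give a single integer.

The common causes are: after-school program uptake (to summer learning loss via after-school program uptake → library usage → summer learning loss; to free-lunch eligibility via after-school program uptake → commute time → graduation rate → teacher turnover → free-lunch eligibility); class size (to summer learning loss via class size → library usage → summer learning loss; to free-lunch eligibility via class size → teacher turnover → free-lunch eligibility); homework hours (to summer learning loss via homework hours → library usage → summer learning loss; to free-lunch eligibility via homework hours → teacher turnover → free-lunch eligibility); test scores (to summer learning loss via test scores → library usage → summer learning loss; to free-lunch eligibility via test scores → graduation rate → teacher turnover → free-lunch eligibility).
Every other variable lacks a causal path to at least one of summer learning loss and free-lunch eligibility.

4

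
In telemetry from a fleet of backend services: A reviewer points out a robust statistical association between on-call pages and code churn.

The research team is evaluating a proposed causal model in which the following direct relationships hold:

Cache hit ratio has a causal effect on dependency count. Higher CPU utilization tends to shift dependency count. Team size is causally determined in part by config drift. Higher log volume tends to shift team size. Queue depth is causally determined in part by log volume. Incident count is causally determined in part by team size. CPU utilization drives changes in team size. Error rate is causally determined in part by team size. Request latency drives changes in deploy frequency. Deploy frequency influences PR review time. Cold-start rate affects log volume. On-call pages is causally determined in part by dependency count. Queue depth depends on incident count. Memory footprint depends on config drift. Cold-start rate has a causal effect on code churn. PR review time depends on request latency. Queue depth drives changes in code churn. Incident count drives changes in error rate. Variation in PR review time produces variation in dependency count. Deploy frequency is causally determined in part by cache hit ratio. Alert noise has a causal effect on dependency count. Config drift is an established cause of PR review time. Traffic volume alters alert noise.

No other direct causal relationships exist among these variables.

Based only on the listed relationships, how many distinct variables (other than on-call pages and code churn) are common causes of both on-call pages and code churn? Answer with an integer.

The common causes are: CPU utilization (to on-call pages via CPU utilization → dependency count → on-call pages; to code churn via CPU utilization → team size → incident count → queue depth → code churn); config drift (to on-call pages via config drift → PR review time → dependency count → on-call pages; to code churn via config drift → team size → incident count → queue depth → code churn).
Every other variable lacks a causal path to at least one of on-call pages and code churn.

2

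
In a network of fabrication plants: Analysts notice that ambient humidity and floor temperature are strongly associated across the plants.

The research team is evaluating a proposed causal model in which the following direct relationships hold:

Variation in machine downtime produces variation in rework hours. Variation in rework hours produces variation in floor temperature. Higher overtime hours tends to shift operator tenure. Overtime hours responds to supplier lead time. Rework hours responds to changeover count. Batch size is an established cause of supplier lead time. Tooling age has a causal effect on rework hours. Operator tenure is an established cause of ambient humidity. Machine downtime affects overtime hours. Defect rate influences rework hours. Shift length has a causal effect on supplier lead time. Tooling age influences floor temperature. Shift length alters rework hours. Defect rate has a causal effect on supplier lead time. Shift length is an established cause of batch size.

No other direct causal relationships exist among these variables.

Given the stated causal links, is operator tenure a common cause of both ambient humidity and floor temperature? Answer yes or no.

no

Operator tenure has no stated causal path to floor temperature. A confounder must cause both variables, so operator tenure does not qualify.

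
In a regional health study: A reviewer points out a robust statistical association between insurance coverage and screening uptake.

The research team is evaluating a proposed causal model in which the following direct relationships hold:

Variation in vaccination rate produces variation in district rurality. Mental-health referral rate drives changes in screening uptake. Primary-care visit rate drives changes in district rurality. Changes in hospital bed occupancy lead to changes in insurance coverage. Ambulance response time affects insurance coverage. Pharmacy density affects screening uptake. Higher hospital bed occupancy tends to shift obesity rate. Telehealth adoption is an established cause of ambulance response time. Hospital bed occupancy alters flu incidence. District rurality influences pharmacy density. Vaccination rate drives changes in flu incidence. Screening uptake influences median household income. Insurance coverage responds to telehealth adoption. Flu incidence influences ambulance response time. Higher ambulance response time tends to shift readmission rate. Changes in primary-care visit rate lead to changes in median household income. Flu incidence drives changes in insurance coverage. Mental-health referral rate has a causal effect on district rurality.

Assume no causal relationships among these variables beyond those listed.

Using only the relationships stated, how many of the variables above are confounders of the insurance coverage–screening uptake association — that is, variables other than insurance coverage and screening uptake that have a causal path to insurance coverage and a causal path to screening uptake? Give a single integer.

The common causes are: vaccination rate (to insurance coverage via vaccination rate → flu incidence → insurance coverage; to screening uptake via vaccination rate → district rurality → pharmacy density → screening uptake).
Every other variable lacks a causal path to at least one of insurance coverage and screening uptake.

1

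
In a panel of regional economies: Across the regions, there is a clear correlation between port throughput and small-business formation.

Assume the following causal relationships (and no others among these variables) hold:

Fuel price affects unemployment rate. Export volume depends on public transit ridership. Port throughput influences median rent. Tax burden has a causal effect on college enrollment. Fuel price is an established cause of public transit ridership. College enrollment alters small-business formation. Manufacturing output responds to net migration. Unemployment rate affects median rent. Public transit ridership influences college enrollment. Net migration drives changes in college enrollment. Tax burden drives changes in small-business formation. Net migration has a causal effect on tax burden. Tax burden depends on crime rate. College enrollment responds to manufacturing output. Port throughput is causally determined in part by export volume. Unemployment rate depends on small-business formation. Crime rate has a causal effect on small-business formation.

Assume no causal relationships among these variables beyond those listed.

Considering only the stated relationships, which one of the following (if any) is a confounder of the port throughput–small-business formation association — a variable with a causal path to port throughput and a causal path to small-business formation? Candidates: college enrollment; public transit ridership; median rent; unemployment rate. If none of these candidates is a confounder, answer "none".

Public transit ridership causes port throughput (public transit ridership → export volume → port throughput) and also causes small-business formation (public transit ridership → college enrollment → small-business formation); it is a common cause of both.
Each of the other candidates lacks a causal path to at least one of port throughput and small-business formation, so they do not confound the relationship.

public transit ridership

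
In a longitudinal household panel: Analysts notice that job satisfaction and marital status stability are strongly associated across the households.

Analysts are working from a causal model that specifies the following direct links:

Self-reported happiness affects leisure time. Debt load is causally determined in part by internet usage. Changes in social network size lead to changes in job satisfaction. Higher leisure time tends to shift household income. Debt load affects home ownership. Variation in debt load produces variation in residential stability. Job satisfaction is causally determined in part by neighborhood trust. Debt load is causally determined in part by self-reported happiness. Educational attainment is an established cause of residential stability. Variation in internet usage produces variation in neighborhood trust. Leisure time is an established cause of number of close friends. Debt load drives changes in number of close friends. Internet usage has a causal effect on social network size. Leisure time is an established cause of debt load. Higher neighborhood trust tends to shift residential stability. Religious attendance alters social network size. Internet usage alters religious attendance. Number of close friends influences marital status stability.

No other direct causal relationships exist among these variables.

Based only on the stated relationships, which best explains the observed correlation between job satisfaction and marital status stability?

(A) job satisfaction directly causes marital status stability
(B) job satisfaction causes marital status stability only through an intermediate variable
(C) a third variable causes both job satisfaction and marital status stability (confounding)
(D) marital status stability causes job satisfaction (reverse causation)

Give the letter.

C

Internet usage causes job satisfaction (internet usage → social network size → job satisfaction) and marital status stability (internet usage → debt load → number of close friends → marital status stability) — a common cause creating the correlation.
There is no stated path from job satisfaction to marital status stability or from marital status stability to job satisfaction, so neither direct nor reverse causation applies.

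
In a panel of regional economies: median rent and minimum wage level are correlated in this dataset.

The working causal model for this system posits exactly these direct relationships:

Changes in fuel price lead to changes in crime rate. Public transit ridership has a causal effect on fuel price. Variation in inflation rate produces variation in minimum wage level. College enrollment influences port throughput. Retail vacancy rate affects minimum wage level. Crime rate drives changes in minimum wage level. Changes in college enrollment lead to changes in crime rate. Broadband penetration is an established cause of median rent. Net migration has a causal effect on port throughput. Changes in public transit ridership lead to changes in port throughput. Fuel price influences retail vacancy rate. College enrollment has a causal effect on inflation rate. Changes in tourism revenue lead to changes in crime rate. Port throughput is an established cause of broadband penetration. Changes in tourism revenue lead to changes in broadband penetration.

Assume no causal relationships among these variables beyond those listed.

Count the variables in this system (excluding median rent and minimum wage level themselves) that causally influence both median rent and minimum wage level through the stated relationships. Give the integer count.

3

The common causes are: college enrollment (to median rent via college enrollment → port throughput → broadband penetration → median rent; to minimum wage level via college enrollment → inflation rate → minimum wage level); public transit ridership (to median rent via public transit ridership → port throughput → broadband penetration → median rent; to minimum wage level via public transit ridership → fuel price → retail vacancy rate → minimum wage level); tourism revenue (to median rent via tourism revenue → broadband penetration → median rent; to minimum wage level via tourism revenue → crime rate → minimum wage level).
Every other variable lacks a causal path to at least one of median rent and minimum wage level.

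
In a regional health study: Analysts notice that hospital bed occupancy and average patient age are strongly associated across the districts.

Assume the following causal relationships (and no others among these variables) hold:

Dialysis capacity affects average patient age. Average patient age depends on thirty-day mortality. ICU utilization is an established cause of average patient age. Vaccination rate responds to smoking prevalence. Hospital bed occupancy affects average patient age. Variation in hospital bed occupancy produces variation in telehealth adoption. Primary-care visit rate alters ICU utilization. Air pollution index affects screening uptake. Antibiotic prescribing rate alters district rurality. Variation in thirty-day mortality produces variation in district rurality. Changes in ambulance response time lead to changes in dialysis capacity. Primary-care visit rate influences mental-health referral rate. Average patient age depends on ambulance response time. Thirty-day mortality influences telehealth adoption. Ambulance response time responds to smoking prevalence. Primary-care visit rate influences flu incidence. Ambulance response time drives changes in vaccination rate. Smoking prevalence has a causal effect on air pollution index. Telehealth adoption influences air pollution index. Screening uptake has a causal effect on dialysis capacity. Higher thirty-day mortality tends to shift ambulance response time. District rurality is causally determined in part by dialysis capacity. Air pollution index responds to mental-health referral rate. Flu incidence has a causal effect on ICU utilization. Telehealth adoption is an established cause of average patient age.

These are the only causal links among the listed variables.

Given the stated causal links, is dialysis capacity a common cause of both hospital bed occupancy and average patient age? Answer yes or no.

Dialysis capacity has no stated causal path to hospital bed occupancy. A confounder must cause both variables, so dialysis capacity does not qualify.

no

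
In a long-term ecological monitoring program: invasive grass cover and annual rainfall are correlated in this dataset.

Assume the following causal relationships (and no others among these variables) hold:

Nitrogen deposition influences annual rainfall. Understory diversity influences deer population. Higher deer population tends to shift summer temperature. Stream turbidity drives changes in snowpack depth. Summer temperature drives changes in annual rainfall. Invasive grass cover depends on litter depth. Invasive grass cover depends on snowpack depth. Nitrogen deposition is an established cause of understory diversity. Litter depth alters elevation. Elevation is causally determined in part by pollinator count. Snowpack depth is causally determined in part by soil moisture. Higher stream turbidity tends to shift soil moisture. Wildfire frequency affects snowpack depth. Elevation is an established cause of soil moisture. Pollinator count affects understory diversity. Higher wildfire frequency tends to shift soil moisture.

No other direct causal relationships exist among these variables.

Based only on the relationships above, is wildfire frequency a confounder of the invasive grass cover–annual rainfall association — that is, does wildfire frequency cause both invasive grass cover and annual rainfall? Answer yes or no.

Wildfire frequency has no stated causal path to annual rainfall. A confounder must cause both variables, so wildfire frequency does not qualify.

no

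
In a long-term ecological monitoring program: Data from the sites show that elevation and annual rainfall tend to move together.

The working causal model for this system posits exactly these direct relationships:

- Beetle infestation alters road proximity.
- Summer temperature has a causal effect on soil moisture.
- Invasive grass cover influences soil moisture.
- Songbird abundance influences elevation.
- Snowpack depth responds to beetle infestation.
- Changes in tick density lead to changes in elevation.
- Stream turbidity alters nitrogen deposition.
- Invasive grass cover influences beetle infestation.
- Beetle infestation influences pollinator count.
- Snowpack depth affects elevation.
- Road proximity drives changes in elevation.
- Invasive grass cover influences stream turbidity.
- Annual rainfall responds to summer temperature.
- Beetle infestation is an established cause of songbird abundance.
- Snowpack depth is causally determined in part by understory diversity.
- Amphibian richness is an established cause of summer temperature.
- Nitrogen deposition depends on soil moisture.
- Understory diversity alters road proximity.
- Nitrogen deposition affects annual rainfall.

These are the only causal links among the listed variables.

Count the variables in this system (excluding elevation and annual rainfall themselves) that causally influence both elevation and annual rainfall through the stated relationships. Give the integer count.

The common causes are: invasive grass cover (to elevation via invasive grass cover → beetle infestation → road proximity → elevation; to annual rainfall via invasive grass cover → soil moisture → nitrogen deposition → annual rainfall).
Every other variable lacks a causal path to at least one of elevation and annual rainfall.

1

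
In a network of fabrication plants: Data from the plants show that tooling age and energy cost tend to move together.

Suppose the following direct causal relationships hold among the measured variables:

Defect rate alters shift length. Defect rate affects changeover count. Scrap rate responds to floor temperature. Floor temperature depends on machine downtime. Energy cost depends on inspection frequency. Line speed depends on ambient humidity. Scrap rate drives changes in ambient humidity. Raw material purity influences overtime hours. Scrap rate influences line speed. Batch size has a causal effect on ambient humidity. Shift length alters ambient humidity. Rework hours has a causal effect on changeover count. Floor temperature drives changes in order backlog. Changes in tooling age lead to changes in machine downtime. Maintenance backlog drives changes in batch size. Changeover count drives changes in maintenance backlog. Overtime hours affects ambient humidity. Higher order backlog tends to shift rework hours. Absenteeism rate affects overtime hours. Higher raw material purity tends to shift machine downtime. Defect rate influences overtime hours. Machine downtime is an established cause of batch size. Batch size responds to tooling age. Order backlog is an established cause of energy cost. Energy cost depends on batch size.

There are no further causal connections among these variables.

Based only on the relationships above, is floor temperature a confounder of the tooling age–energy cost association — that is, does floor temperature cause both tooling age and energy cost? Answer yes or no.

no

Floor temperature has no stated causal path to tooling age. A confounder must cause both variables, so floor temperature does not qualify.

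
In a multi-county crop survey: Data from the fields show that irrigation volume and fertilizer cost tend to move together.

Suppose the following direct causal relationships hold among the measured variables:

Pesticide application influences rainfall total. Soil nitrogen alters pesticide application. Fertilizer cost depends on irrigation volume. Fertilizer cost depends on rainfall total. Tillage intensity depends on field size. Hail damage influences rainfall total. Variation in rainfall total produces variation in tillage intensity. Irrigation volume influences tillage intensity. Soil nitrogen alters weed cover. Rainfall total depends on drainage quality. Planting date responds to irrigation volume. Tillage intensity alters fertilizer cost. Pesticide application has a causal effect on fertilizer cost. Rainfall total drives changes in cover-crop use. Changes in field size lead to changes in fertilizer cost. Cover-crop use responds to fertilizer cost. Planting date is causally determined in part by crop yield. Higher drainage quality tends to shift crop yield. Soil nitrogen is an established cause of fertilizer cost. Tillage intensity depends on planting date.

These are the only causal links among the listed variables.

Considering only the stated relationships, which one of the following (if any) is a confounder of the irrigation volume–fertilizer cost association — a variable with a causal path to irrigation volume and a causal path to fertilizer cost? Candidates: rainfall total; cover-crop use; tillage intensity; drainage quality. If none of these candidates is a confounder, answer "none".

None of the listed candidates has causal paths to both irrigation volume and fertilizer cost in the stated relationships, so none is a common cause.

none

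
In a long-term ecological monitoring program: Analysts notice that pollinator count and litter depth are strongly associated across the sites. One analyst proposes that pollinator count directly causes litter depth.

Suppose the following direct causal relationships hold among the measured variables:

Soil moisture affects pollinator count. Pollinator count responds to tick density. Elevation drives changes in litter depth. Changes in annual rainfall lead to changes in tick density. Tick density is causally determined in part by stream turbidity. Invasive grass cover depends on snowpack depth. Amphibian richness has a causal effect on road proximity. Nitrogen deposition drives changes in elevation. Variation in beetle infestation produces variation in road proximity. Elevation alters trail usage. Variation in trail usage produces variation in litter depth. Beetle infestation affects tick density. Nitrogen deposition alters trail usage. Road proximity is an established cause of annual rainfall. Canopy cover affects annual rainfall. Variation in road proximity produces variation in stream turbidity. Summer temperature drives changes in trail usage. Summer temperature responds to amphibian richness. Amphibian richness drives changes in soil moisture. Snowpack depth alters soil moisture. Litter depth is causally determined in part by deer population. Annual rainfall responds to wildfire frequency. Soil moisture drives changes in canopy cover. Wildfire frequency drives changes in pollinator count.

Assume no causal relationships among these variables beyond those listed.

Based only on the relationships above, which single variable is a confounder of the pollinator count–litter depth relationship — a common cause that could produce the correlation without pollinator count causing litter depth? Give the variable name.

Amphibian richness has a causal path to pollinator count (amphibian richness → soil moisture → pollinator count) and a separate causal path to litter depth (amphibian richness → summer temperature → trail usage → litter depth), so it is a common cause of both.
No stated relationship gives pollinator count a causal route to litter depth, so the correlation is explained by the shared upstream cause rather than a direct effect.

amphibian richness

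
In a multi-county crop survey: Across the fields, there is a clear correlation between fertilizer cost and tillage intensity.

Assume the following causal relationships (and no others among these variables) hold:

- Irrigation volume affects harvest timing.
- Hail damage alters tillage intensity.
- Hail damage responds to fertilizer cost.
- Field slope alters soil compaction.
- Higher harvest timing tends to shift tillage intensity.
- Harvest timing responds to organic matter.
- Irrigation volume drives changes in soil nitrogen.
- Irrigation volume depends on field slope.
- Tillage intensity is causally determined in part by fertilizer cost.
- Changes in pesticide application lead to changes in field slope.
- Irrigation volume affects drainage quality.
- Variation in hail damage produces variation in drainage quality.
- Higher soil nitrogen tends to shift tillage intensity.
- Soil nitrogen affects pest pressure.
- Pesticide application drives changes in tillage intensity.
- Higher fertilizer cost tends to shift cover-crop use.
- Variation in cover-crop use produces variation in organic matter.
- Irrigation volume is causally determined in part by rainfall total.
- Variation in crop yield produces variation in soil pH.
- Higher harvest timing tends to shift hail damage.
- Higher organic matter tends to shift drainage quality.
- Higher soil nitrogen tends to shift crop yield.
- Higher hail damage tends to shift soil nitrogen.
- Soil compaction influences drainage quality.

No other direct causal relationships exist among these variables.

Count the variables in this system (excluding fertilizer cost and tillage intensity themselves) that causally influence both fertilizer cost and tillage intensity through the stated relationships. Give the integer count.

0

No listed variable has a causal path to both fertilizer cost and tillage intensity, so there are no common causes.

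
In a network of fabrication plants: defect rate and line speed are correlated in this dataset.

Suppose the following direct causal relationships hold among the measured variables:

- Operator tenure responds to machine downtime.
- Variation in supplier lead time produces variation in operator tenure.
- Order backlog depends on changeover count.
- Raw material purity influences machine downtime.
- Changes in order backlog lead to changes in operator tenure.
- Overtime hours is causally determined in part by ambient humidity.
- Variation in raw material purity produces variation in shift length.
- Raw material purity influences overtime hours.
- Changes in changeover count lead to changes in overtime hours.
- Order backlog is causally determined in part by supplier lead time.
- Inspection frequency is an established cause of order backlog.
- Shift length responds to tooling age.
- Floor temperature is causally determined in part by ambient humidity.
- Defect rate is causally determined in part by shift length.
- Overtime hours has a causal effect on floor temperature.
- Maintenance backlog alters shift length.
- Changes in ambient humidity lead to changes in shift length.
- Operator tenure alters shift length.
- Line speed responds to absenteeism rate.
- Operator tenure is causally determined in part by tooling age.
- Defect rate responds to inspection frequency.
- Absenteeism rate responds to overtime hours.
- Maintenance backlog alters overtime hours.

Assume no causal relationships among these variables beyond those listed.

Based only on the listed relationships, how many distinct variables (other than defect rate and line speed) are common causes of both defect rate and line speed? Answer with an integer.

4

The common causes are: ambient humidity (to defect rate via ambient humidity → shift length → defect rate; to line speed via ambient humidity → overtime hours → absenteeism rate → line speed); changeover count (to defect rate via changeover count → order backlog → operator tenure → shift length → defect rate; to line speed via changeover count → overtime hours → absenteeism rate → line speed); maintenance backlog (to defect rate via maintenance backlog → shift length → defect rate; to line speed via maintenance backlog → overtime hours → absenteeism rate → line speed); raw material purity (to defect rate via raw material purity → shift length → defect rate; to line speed via raw material purity → overtime hours → absenteeism rate → line speed).
Every other variable lacks a causal path to at least one of defect rate and line speed.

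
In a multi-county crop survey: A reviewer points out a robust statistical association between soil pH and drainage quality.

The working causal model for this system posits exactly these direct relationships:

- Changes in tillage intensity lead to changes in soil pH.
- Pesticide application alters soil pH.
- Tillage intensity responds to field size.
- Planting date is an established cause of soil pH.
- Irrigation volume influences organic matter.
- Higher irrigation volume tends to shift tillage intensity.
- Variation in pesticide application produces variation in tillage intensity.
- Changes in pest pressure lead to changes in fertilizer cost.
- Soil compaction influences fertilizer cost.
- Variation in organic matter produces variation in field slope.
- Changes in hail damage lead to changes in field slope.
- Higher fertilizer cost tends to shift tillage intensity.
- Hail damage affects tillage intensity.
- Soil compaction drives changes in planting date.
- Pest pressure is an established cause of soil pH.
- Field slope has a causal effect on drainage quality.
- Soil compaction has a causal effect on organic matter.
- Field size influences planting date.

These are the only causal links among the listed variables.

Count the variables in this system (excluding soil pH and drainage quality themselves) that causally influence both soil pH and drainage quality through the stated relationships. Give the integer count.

The common causes are: hail damage (to soil pH via hail damage → tillage intensity → soil pH; to drainage quality via hail damage → field slope → drainage quality); irrigation volume (to soil pH via irrigation volume → tillage intensity → soil pH; to drainage quality via irrigation volume → organic matter → field slope → drainage quality); soil compaction (to soil pH via soil compaction → planting date → soil pH; to drainage quality via soil compaction → organic matter → field slope → drainage quality).
Every other variable lacks a causal path to at least one of soil pH and drainage quality.

3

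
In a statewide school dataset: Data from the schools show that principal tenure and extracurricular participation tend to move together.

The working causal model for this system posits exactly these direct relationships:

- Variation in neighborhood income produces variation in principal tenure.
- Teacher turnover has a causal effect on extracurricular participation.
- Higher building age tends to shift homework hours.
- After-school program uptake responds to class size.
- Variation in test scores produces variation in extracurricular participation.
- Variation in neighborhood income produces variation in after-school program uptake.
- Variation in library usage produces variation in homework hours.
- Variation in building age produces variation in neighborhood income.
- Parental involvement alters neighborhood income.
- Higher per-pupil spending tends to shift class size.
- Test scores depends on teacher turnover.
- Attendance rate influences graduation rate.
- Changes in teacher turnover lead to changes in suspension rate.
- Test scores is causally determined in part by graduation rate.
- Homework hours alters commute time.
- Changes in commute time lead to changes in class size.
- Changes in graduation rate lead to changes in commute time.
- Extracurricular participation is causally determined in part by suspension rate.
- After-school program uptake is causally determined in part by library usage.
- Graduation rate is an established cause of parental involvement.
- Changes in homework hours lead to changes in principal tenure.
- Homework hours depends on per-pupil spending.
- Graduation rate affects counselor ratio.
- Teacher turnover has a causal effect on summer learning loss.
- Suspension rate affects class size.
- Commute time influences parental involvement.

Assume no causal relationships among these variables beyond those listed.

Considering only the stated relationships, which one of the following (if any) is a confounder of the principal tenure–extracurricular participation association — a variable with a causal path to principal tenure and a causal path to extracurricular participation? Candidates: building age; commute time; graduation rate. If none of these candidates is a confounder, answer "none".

Graduation rate causes principal tenure (graduation rate → parental involvement → neighborhood income → principal tenure) and also causes extracurricular participation (graduation rate → test scores → extracurricular participation); it is a common cause of both.
Each of the other candidates lacks a causal path to at least one of principal tenure and extracurricular participation, so they do not confound the relationship.

graduation rate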